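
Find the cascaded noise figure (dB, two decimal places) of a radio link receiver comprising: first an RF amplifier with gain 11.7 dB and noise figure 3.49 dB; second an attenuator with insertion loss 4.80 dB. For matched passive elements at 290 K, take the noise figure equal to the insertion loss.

Convert to linear (a loss of L dB is a gain of −L dB): F_i = 10^(NF_i/10), G_i = 10^(G_i,dB/10)
  Stage 1: F_1 = 10^(3.49/10) = 2.234, G_1 = 10^(11.7/10) = 14.79
  Stage 2: F_2 = 10^(4.80/10) = 3.020, G_2 = 10^(−4.80/10) = 0.3311
Friis cascade:
  F = 2.234 + (3.020 − 1)/14.79 = 2.370
NF = 10 log₁₀(2.370) = 3.75 dB

3.75 dB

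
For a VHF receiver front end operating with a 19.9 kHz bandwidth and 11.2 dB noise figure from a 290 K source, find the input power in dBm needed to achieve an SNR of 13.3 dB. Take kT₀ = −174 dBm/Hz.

−106.5 dBm

Sensitivity = −174 + 10 log₁₀(B) + NF + SNR_min
= −174 + 42.99 + 11.2 + 13.3
= −106.51 dBm → −106.5 dBm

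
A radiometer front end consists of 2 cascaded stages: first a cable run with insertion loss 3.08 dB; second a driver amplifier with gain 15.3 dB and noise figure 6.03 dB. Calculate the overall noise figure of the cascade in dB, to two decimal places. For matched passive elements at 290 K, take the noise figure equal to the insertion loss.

Convert to linear (a loss of L dB is a gain of −L dB): F_i = 10^(NF_i/10), G_i = 10^(G_i,dB/10)
  Stage 1: F_1 = 10^(3.08/10) = 2.032, G_1 = 10^(−3.08/10) = 0.4920
  Stage 2: F_2 = 10^(6.03/10) = 4.009, G_2 = 10^(15.3/10) = 33.88
Friis cascade:
  F = 2.032 + (4.009 − 1)/0.4920 = 8.147
NF = 10 log₁₀(8.147) = 9.11 dB

9.11 dB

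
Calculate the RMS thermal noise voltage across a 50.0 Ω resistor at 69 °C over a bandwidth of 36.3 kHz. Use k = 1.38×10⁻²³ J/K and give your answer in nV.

T = 69 °C + 273.15 = 342.15 K
V_n = √(4kTRB)
4kTRB = 4 × 1.38×10⁻²³ × 342.15 × 5.00×10¹ × 3.63×10⁴ = 3.43×10⁻¹⁴ V²
V_n = √(3.43×10⁻¹⁴) = 1.85×10⁻⁷ V = 185 nV

185 nV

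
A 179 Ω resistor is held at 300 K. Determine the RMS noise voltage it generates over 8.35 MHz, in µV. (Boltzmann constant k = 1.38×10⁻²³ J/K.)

V_n = √(4kTRB)
4kTRB = 4 × 1.38×10⁻²³ × 300 × 1.79×10² × 8.35×10⁶ = 2.48×10⁻¹¹ V²
V_n = √(2.48×10⁻¹¹) = 4.98×10⁻⁶ V = 4.98 µV

4.98 µV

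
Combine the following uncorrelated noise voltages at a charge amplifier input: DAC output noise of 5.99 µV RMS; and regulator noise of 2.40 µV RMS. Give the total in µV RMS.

6.45 µV

Uncorrelated sources add in power (mean-square): V_tot = √(ΣV_i²)
V_tot = √[(5.99×10⁻⁶)² + (2.40×10⁻⁶)²] = 6.45×10⁻⁶ V = 6.45 µV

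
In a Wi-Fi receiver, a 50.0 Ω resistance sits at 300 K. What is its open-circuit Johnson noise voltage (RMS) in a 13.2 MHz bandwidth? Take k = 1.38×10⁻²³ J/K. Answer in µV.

V_n = √(4kTRB)
4kTRB = 4 × 1.38×10⁻²³ × 300 × 5.00×10¹ × 1.32×10⁷ = 1.09×10⁻¹¹ V²
V_n = √(1.09×10⁻¹¹) = 3.31×10⁻⁶ V = 3.31 µV

3.31 µV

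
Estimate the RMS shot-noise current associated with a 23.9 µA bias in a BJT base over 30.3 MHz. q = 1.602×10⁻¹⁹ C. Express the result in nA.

15.2 nA

I_n = √(2qI·B)
2qI·B = 2 × 1.602×10⁻¹⁹ × 2.39×10⁻⁵ × 3.03×10⁷ = 2.32×10⁻¹⁶ A²
I_n = √(2.32×10⁻¹⁶) = 1.52×10⁻⁸ A = 15.2 nA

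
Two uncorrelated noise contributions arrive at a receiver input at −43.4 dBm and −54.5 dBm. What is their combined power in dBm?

Convert to linear, add, convert back:
P₁ = 4.57×10⁻⁸ W, P₂ = 3.55×10⁻⁹ W
P_tot = 4.93×10⁻⁸ W → 10 log₁₀(P_tot / 10⁻³) = −43.1 dBm

−43.1 dBm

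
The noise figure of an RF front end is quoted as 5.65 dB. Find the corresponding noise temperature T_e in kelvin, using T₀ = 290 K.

775 K

F = 10^(5.65/10) = 3.67282
T_e = (F − 1)·T₀ = (3.67282 − 1) × 290 = 775 K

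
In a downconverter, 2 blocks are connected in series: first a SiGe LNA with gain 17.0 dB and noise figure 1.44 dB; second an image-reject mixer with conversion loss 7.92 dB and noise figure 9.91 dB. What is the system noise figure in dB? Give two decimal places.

1.96 dB

Convert to linear (a loss of L dB is a gain of −L dB): F_i = 10^(NF_i/10), G_i = 10^(G_i,dB/10)
  Stage 1: F_1 = 10^(1.44/10) = 1.393, G_1 = 10^(17.0/10) = 50.12
  Stage 2: F_2 = 10^(9.91/10) = 9.795, G_2 = 10^(−7.92/10) = 0.1614
Friis cascade:
  F = 1.393 + (9.795 − 1)/50.12 = 1.569
NF = 10 log₁₀(1.569) = 1.96 dB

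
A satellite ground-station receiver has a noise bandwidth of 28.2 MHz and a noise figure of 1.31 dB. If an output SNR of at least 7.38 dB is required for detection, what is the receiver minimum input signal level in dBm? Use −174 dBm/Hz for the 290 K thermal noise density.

Sensitivity = −174 + 10 log₁₀(B) + NF + SNR_min
= −174 + 74.5 + 1.31 + 7.38
= −90.81 dBm → −90.8 dBm

−90.8 dBm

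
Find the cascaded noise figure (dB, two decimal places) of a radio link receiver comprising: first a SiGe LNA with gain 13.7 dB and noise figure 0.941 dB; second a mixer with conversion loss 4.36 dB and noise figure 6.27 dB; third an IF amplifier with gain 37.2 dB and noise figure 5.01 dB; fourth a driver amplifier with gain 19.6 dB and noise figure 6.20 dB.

Convert to linear (a loss of L dB is a gain of −L dB): F_i = 10^(NF_i/10), G_i = 10^(G_i,dB/10)
  Stage 1: F_1 = 10^(0.941/10) = 1.242, G_1 = 10^(13.7/10) = 23.44
  Stage 2: F_2 = 10^(6.27/10) = 4.236, G_2 = 10^(−4.36/10) = 0.3664
  Stage 3: F_3 = 10^(5.01/10) = 3.170, G_3 = 10^(37.2/10) = 5248
  Stage 4: F_4 = 10^(6.20/10) = 4.169, G_4 = 10^(19.6/10) = 91.20
Friis cascade:
  F = 1.242 + (4.236 − 1)/23.44 + (3.170 − 1)/8.590 + (4.169 − 1)/4.508×10⁴ = 1.633
NF = 10 log₁₀(1.633) = 2.13 dB

2.13 dB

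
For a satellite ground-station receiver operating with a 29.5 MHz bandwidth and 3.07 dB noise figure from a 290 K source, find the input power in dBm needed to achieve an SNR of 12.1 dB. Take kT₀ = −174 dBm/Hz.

−84.1 dBm

Sensitivity = −174 + 10 log₁₀(B) + NF + SNR_min
= −174 + 74.7 + 3.07 + 12.1
= −84.13 dBm → −84.1 dBm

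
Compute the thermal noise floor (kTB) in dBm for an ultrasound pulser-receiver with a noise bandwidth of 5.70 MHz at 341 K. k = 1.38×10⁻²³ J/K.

−105.7 dBm

P_n = kTB = 1.38×10⁻²³ × 341 × 5.70×10⁶ = 2.68×10⁻¹⁴ W
In dBm: 10 log₁₀(2.68×10⁻¹⁴ / 10⁻³) = −105.7 dBm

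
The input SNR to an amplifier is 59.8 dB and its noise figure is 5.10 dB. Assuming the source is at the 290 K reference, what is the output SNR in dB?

54.70 dB

By definition F = SNR_in/SNR_out, so in dB: SNR_out = SNR_in − NF
SNR_out = 59.8 − 5.10 = 54.70 dB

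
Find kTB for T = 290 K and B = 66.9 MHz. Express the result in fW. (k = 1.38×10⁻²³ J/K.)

268 fW

P_n = kTB = 1.38×10⁻²³ × 290 × 6.69×10⁷ = 2.68×10⁻¹³ W = 268 fW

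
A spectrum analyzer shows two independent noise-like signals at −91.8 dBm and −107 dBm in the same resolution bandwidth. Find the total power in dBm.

Convert to linear, add, convert back:
P₁ = 6.61×10⁻¹³ W, P₂ = 2.00×10⁻¹⁴ W
P_tot = 6.81×10⁻¹³ W → 10 log₁₀(P_tot / 10⁻³) = −91.7 dBm

−91.7 dBm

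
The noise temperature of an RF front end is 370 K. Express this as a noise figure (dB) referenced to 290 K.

3.57 dB

F = 1 + T_e/T₀ = 1 + 370/290 = 2.27586
NF = 10 log₁₀(2.27586) = 3.57 dB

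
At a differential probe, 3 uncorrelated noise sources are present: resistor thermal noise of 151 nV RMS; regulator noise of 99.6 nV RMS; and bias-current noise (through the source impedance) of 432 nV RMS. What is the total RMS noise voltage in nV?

Uncorrelated sources add in power (mean-square): V_tot = √(ΣV_i²)
V_tot = √[(1.51×10⁻⁷)² + (9.96×10⁻⁸)² + (4.32×10⁻⁷)²] = 4.68×10⁻⁷ V = 468 nV

468 nV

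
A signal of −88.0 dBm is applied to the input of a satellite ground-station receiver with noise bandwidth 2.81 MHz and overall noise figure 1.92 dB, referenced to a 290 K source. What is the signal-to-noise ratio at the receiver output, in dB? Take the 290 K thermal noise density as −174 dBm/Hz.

Noise floor: N = −174 + 10 log₁₀(B) + NF
10 log₁₀(2.81×10⁶) = 64.49 dB
N = −174 + 64.49 + 1.92 = −107.59 dBm
SNR = P_sig − N = −88.0 − (−107.59) = 19.59 dB → 19.6 dB

19.6 dB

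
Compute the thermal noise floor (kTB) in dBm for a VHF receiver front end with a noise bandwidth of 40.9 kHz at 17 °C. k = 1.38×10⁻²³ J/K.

T = 17 °C + 273.15 = 290.15 K
P_n = kTB = 1.38×10⁻²³ × 290.15 × 4.09×10⁴ = 1.64×10⁻¹⁶ W
In dBm: 10 log₁₀(1.64×10⁻¹⁶ / 10⁻³) = −127.9 dBm

−127.9 dBm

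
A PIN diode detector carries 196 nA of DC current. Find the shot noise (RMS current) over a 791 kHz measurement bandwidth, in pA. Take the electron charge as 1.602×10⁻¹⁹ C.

223 pA

I_n = √(2qI·B)
2qI·B = 2 × 1.602×10⁻¹⁹ × 1.96×10⁻⁷ × 7.91×10⁵ = 4.97×10⁻²⁰ A²
I_n = √(4.97×10⁻²⁰) = 2.23×10⁻¹⁰ A = 223 pA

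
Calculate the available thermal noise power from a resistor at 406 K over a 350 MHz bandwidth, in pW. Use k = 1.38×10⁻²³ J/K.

P_n = kTB = 1.38×10⁻²³ × 406 × 3.50×10⁸ = 1.96×10⁻¹² W = 1.96 pW

1.96 pW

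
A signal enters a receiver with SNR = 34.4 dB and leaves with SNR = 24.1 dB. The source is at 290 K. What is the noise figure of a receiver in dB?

NF (dB) = SNR_in(dB) − SNR_out(dB) when the source is at T₀
NF = 34.4 − 24.1 = 10.3 dB

10.3 dB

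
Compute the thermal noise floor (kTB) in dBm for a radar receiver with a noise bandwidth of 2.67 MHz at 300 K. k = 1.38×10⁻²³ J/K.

−109.6 dBm

P_n = kTB = 1.38×10⁻²³ × 300 × 2.67×10⁶ = 1.11×10⁻¹⁴ W
In dBm: 10 log₁₀(1.11×10⁻¹⁴ / 10⁻³) = −109.6 dBm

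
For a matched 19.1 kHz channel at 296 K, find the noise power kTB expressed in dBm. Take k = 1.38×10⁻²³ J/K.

P_n = kTB = 1.38×10⁻²³ × 296 × 1.91×10⁴ = 7.80×10⁻¹⁷ W
In dBm: 10 log₁₀(7.80×10⁻¹⁷ / 10⁻³) = −131.1 dBm

−131.1 dBm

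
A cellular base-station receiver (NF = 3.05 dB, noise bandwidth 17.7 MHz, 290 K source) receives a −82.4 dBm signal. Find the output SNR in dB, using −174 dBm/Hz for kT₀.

16.1 dB

Noise floor: N = −174 + 10 log₁₀(B) + NF
10 log₁₀(1.77×10⁷) = 72.48 dB
N = −174 + 72.48 + 3.05 = −98.47 dBm
SNR = P_sig − N = −82.4 − (−98.47) = 16.07 dB → 16.1 dB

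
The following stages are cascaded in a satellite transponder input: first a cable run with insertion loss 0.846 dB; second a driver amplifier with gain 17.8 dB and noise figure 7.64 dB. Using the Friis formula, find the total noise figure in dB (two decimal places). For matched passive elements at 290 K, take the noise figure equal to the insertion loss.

Convert to linear (a loss of L dB is a gain of −L dB): F_i = 10^(NF_i/10), G_i = 10^(G_i,dB/10)
  Stage 1: F_1 = 10^(0.846/10) = 1.215, G_1 = 10^(−0.846/10) = 0.8230
  Stage 2: F_2 = 10^(7.64/10) = 5.808, G_2 = 10^(17.8/10) = 60.26
Friis cascade:
  F = 1.215 + (5.808 − 1)/0.8230 = 7.057
NF = 10 log₁₀(7.057) = 8.49 dB

8.49 dB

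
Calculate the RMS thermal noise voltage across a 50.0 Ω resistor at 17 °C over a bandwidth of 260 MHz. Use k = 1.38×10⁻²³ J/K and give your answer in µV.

14.4 µV

T = 17 °C + 273.15 = 290.15 K
V_n = √(4kTRB)
4kTRB = 4 × 1.38×10⁻²³ × 290.15 × 5.00×10¹ × 2.60×10⁸ = 2.08×10⁻¹⁰ V²
V_n = √(2.08×10⁻¹⁰) = 1.44×10⁻⁵ V = 14.4 µV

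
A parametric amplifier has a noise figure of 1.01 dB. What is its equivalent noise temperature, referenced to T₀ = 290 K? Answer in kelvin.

F = 10^(1.01/10) = 1.26183
T_e = (F − 1)·T₀ = (1.26183 − 1) × 290 = 75.9 K

75.9 K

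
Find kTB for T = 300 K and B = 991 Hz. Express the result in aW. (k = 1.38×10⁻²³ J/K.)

P_n = kTB = 1.38×10⁻²³ × 300 × 9.91×10² = 4.10×10⁻¹⁸ W = 4.10 aW

4.10 aW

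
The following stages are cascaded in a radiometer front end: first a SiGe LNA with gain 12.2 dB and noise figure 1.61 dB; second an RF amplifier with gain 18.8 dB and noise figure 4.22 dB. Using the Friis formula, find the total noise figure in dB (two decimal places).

Convert to linear (a loss of L dB is a gain of −L dB): F_i = 10^(NF_i/10), G_i = 10^(G_i,dB/10)
  Stage 1: F_1 = 10^(1.61/10) = 1.449, G_1 = 10^(12.2/10) = 16.60
  Stage 2: F_2 = 10^(4.22/10) = 2.642, G_2 = 10^(18.8/10) = 75.86
Friis cascade:
  F = 1.449 + (2.642 − 1)/16.60 = 1.548
NF = 10 log₁₀(1.548) = 1.90 dB

1.90 dB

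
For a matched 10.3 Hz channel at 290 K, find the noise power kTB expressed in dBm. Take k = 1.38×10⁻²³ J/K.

P_n = kTB = 1.38×10⁻²³ × 290 × 1.03×10¹ = 4.12×10⁻²⁰ W
In dBm: 10 log₁₀(4.12×10⁻²⁰ / 10⁻³) = −163.8 dBm

−163.8 dBm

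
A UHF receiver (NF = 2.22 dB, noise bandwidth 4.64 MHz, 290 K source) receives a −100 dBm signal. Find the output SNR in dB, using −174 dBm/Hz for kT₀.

Noise floor: N = −174 + 10 log₁₀(B) + NF
10 log₁₀(4.64×10⁶) = 66.67 dB
N = −174 + 66.67 + 2.22 = −105.11 dBm
SNR = P_sig − N = −100 − (−105.11) = 5.11 dB → 5.1 dB

5.1 dB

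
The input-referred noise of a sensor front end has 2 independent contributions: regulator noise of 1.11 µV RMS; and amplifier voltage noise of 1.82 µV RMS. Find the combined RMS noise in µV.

2.13 µV

Uncorrelated sources add in power (mean-square): V_tot = √(ΣV_i²)
V_tot = √[(1.11×10⁻⁶)² + (1.82×10⁻⁶)²] = 2.13×10⁻⁶ V = 2.13 µV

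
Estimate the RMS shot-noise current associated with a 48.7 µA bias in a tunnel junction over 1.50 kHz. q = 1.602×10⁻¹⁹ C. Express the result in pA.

I_n = √(2qI·B)
2qI·B = 2 × 1.602×10⁻¹⁹ × 4.87×10⁻⁵ × 1.50×10³ = 2.34×10⁻²⁰ A²
I_n = √(2.34×10⁻²⁰) = 1.53×10⁻¹⁰ A = 153 pA

153 pA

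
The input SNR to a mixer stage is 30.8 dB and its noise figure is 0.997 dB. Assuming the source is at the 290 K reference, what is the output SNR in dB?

29.803 dB

By definition F = SNR_in/SNR_out, so in dB: SNR_out = SNR_in − NF
SNR_out = 30.8 − 0.997 = 29.803 dB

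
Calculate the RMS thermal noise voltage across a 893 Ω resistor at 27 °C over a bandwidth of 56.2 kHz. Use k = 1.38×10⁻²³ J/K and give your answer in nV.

912 nV

T = 27 °C + 273.15 = 300.15 K
V_n = √(4kTRB)
4kTRB = 4 × 1.38×10⁻²³ × 300.15 × 8.93×10² × 5.62×10⁴ = 8.32×10⁻¹³ V²
V_n = √(8.32×10⁻¹³) = 9.12×10⁻⁷ V = 912 nV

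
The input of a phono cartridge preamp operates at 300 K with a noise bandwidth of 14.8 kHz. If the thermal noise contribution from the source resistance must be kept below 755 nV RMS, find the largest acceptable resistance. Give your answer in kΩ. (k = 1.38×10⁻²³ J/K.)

2.33 kΩ

Johnson–Nyquist: V_n = √(4kTRB) ⇒ R = V_n² / (4kTB)
4kTB = 4 × 1.38×10⁻²³ × 300 × 1.48×10⁴ = 2.45×10⁻¹⁶
R = (7.55×10⁻⁷)² / 2.45×10⁻¹⁶ = 2.33×10³ Ω = 2.33 kΩ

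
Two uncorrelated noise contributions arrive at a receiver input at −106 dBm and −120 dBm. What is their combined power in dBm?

Convert to linear, add, convert back:
P₁ = 2.51×10⁻¹⁴ W, P₂ = 1.00×10⁻¹⁵ W
P_tot = 2.61×10⁻¹⁴ W → 10 log₁₀(P_tot / 10⁻³) = −105.8 dBm

−105.8 dBm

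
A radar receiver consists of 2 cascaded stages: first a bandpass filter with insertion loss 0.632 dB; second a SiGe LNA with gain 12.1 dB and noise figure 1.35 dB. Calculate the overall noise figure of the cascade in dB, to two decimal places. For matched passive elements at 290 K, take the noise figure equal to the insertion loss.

Convert to linear (a loss of L dB is a gain of −L dB): F_i = 10^(NF_i/10), G_i = 10^(G_i,dB/10)
  Stage 1: F_1 = 10^(0.632/10) = 1.157, G_1 = 10^(−0.632/10) = 0.8646
  Stage 2: F_2 = 10^(1.35/10) = 1.365, G_2 = 10^(12.1/10) = 16.22
Friis cascade:
  F = 1.157 + (1.365 − 1)/0.8646 = 1.578
NF = 10 log₁₀(1.578) = 1.98 dB

1.98 dB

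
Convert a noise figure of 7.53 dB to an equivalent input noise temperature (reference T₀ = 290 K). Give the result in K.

F = 10^(7.53/10) = 5.66239
T_e = (F − 1)·T₀ = (5.66239 − 1) × 290 = 1352 K

1352 K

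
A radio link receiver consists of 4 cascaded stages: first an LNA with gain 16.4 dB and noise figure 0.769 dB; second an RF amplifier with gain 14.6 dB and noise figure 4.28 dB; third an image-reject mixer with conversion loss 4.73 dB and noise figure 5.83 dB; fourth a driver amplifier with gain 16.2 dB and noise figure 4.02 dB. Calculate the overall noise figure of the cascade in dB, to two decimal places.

0.93 dB

Convert to linear (a loss of L dB is a gain of −L dB): F_i = 10^(NF_i/10), G_i = 10^(G_i,dB/10)
  Stage 1: F_1 = 10^(0.769/10) = 1.194, G_1 = 10^(16.4/10) = 43.65
  Stage 2: F_2 = 10^(4.28/10) = 2.679, G_2 = 10^(14.6/10) = 28.84
  Stage 3: F_3 = 10^(5.83/10) = 3.828, G_3 = 10^(−4.73/10) = 0.3365
  Stage 4: F_4 = 10^(4.02/10) = 2.523, G_4 = 10^(16.2/10) = 41.69
Friis cascade:
  F = 1.194 + (2.679 − 1)/43.65 + (3.828 − 1)/1259 + (2.523 − 1)/423.6 = 1.238
NF = 10 log₁₀(1.238) = 0.93 dB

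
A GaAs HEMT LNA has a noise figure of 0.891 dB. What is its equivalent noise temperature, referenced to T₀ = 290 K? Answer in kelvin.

66.0 K

F = 10^(0.891/10) = 1.22772
T_e = (F − 1)·T₀ = (1.22772 − 1) × 290 = 66.0 K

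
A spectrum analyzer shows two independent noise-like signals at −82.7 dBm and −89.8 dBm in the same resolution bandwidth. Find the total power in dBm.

Convert to linear, add, convert back:
P₁ = 5.37×10⁻¹² W, P₂ = 1.05×10⁻¹² W
P_tot = 6.42×10⁻¹² W → 10 log₁₀(P_tot / 10⁻³) = −81.9 dBm

−81.9 dBm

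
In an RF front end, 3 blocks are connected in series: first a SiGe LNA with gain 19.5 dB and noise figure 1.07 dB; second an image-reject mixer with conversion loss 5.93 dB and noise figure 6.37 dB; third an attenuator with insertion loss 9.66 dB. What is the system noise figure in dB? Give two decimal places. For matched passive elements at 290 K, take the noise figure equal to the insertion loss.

Convert to linear (a loss of L dB is a gain of −L dB): F_i = 10^(NF_i/10), G_i = 10^(G_i,dB/10)
  Stage 1: F_1 = 10^(1.07/10) = 1.279, G_1 = 10^(19.5/10) = 89.13
  Stage 2: F_2 = 10^(6.37/10) = 4.335, G_2 = 10^(−5.93/10) = 0.2553
  Stage 3: F_3 = 10^(9.66/10) = 9.247, G_3 = 10^(−9.66/10) = 0.1081
Friis cascade:
  F = 1.279 + (4.335 − 1)/89.13 + (9.247 − 1)/22.75 = 1.679
NF = 10 log₁₀(1.679) = 2.25 dB

2.25 dB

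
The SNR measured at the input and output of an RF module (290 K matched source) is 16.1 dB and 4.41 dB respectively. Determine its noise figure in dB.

NF (dB) = SNR_in(dB) − SNR_out(dB) when the source is at T₀
NF = 16.1 − 4.41 = 11.69 dB

11.69 dB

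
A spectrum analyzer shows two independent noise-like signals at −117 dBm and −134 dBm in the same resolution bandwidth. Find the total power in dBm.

Convert to linear, add, convert back:
P₁ = 2.00×10⁻¹⁵ W, P₂ = 3.98×10⁻¹⁷ W
P_tot = 2.04×10⁻¹⁵ W → 10 log₁₀(P_tot / 10⁻³) = −116.9 dBm

−116.9 dBm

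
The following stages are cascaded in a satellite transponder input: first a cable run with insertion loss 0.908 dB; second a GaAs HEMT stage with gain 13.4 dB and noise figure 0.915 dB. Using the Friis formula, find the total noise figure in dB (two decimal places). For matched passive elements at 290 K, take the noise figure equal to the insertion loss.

1.82 dB

Convert to linear (a loss of L dB is a gain of −L dB): F_i = 10^(NF_i/10), G_i = 10^(G_i,dB/10)
  Stage 1: F_1 = 10^(0.908/10) = 1.233, G_1 = 10^(−0.908/10) = 0.8113
  Stage 2: F_2 = 10^(0.915/10) = 1.235, G_2 = 10^(13.4/10) = 21.88
Friis cascade:
  F = 1.233 + (1.235 − 1)/0.8113 = 1.522
NF = 10 log₁₀(1.522) = 1.82 dB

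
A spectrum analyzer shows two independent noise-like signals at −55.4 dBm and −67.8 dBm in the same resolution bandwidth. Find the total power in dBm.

Convert to linear, add, convert back:
P₁ = 2.88×10⁻⁹ W, P₂ = 1.66×10⁻¹⁰ W
P_tot = 3.05×10⁻⁹ W → 10 log₁₀(P_tot / 10⁻³) = −55.2 dBm

−55.2 dBm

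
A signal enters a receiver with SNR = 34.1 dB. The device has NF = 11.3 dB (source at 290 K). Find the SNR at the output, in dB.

By definition F = SNR_in/SNR_out, so in dB: SNR_out = SNR_in − NF
SNR_out = 34.1 − 11.3 = 22.8 dB

22.8 dB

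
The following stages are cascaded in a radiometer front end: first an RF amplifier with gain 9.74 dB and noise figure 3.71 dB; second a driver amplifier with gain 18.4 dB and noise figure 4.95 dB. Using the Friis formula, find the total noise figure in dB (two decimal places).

Convert to linear (a loss of L dB is a gain of −L dB): F_i = 10^(NF_i/10), G_i = 10^(G_i,dB/10)
  Stage 1: F_1 = 10^(3.71/10) = 2.350, G_1 = 10^(9.74/10) = 9.419
  Stage 2: F_2 = 10^(4.95/10) = 3.126, G_2 = 10^(18.4/10) = 69.18
Friis cascade:
  F = 2.350 + (3.126 − 1)/9.419 = 2.575
NF = 10 log₁₀(2.575) = 4.11 dB

4.11 dB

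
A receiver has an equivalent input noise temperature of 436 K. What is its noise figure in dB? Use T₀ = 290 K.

3.99 dB

F = 1 + T_e/T₀ = 1 + 436/290 = 2.50345
NF = 10 log₁₀(2.50345) = 3.99 dB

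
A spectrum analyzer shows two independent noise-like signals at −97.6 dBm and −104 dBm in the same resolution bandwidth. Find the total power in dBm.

−96.7 dBm

Convert to linear, add, convert back:
P₁ = 1.74×10⁻¹³ W, P₂ = 3.98×10⁻¹⁴ W
P_tot = 2.14×10⁻¹³ W → 10 log₁₀(P_tot / 10⁻³) = −96.7 dBm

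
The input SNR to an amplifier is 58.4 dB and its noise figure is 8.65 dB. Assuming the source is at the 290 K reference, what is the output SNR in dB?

By definition F = SNR_in/SNR_out, so in dB: SNR_out = SNR_in − NF
SNR_out = 58.4 − 8.65 = 49.75 dB

49.75 dB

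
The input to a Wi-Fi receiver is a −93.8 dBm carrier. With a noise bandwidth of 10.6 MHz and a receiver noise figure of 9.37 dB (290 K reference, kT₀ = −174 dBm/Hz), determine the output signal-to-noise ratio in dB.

Noise floor: N = −174 + 10 log₁₀(B) + NF
10 log₁₀(1.06×10⁷) = 70.25 dB
N = −174 + 70.25 + 9.37 = −94.38 dBm
SNR = P_sig − N = −93.8 − (−94.38) = 0.58 dB → 0.6 dB

0.6 dB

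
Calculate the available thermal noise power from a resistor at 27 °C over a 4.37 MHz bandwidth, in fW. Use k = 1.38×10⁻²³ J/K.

18.1 fW

T = 27 °C + 273.15 = 300.15 K
P_n = kTB = 1.38×10⁻²³ × 300.15 × 4.37×10⁶ = 1.81×10⁻¹⁴ W = 18.1 fW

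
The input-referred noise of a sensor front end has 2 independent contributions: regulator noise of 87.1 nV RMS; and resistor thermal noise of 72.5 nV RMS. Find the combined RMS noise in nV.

113 nV

Uncorrelated sources add in power (mean-square): V_tot = √(ΣV_i²)
V_tot = √[(8.71×10⁻⁸)² + (7.25×10⁻⁸)²] = 1.13×10⁻⁷ V = 113 nV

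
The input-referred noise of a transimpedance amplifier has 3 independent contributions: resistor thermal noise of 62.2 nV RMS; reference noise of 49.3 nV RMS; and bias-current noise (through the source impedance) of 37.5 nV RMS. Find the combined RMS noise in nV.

87.8 nV

Uncorrelated sources add in power (mean-square): V_tot = √(ΣV_i²)
V_tot = √[(6.22×10⁻⁸)² + (4.93×10⁻⁸)² + (3.75×10⁻⁸)²] = 8.78×10⁻⁸ V = 87.8 nV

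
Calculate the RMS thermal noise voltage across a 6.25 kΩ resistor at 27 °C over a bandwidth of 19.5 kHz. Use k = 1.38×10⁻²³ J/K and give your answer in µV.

T = 27 °C + 273.15 = 300.15 K
V_n = √(4kTRB)
4kTRB = 4 × 1.38×10⁻²³ × 300.15 × 6.25×10³ × 1.95×10⁴ = 2.02×10⁻¹² V²
V_n = √(2.02×10⁻¹²) = 1.42×10⁻⁶ V = 1.42 µV

1.42 µV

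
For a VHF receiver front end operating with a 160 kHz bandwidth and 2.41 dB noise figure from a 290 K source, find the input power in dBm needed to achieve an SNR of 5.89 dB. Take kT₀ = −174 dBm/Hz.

Sensitivity = −174 + 10 log₁₀(B) + NF + SNR_min
= −174 + 52.04 + 2.41 + 5.89
= −113.66 dBm → −113.7 dBm

−113.7 dBm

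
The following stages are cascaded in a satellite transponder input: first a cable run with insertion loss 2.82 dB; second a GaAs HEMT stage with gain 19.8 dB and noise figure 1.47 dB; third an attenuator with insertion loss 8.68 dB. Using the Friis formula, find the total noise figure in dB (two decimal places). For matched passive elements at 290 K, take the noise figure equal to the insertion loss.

4.49 dB

Convert to linear (a loss of L dB is a gain of −L dB): F_i = 10^(NF_i/10), G_i = 10^(G_i,dB/10)
  Stage 1: F_1 = 10^(2.82/10) = 1.914, G_1 = 10^(−2.82/10) = 0.5224
  Stage 2: F_2 = 10^(1.47/10) = 1.403, G_2 = 10^(19.8/10) = 95.50
  Stage 3: F_3 = 10^(8.68/10) = 7.379, G_3 = 10^(−8.68/10) = 0.1355
Friis cascade:
  F = 1.914 + (1.403 − 1)/0.5224 + (7.379 − 1)/49.89 = 2.813
NF = 10 log₁₀(2.813) = 4.49 dB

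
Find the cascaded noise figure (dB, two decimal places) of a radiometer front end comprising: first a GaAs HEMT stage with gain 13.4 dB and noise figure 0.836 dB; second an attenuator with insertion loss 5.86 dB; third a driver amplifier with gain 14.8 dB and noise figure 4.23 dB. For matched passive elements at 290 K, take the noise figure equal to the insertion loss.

Convert to linear (a loss of L dB is a gain of −L dB): F_i = 10^(NF_i/10), G_i = 10^(G_i,dB/10)
  Stage 1: F_1 = 10^(0.836/10) = 1.212, G_1 = 10^(13.4/10) = 21.88
  Stage 2: F_2 = 10^(5.86/10) = 3.855, G_2 = 10^(−5.86/10) = 0.2594
  Stage 3: F_3 = 10^(4.23/10) = 2.649, G_3 = 10^(14.8/10) = 30.20
Friis cascade:
  F = 1.212 + (3.855 − 1)/21.88 + (2.649 − 1)/5.675 = 1.633
NF = 10 log₁₀(1.633) = 2.13 dB

2.13 dB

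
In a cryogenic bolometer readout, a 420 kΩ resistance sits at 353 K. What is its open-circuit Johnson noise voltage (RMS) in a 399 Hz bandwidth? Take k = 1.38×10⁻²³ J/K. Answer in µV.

1.81 µV

V_n = √(4kTRB)
4kTRB = 4 × 1.38×10⁻²³ × 353 × 4.20×10⁵ × 3.99×10² = 3.27×10⁻¹² V²
V_n = √(3.27×10⁻¹²) = 1.81×10⁻⁶ V = 1.81 µV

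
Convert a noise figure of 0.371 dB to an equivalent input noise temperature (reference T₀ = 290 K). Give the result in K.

F = 10^(0.371/10) = 1.08918
T_e = (F − 1)·T₀ = (1.08918 − 1) × 290 = 25.9 K

25.9 K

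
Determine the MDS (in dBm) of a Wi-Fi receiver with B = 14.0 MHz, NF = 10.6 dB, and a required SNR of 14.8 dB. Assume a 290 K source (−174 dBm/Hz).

−77.1 dBm

Sensitivity = −174 + 10 log₁₀(B) + NF + SNR_min
= −174 + 71.46 + 10.6 + 14.8
= −77.14 dBm → −77.1 dBm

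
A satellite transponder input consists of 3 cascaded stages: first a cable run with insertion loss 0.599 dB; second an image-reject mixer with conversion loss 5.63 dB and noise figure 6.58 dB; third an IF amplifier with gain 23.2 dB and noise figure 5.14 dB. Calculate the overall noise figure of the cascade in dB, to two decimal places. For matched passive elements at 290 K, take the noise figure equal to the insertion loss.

11.68 dB

Convert to linear (a loss of L dB is a gain of −L dB): F_i = 10^(NF_i/10), G_i = 10^(G_i,dB/10)
  Stage 1: F_1 = 10^(0.599/10) = 1.148, G_1 = 10^(−0.599/10) = 0.8712
  Stage 2: F_2 = 10^(6.58/10) = 4.550, G_2 = 10^(−5.63/10) = 0.2735
  Stage 3: F_3 = 10^(5.14/10) = 3.266, G_3 = 10^(23.2/10) = 208.9
Friis cascade:
  F = 1.148 + (4.550 − 1)/0.8712 + (3.266 − 1)/0.2383 = 14.73
NF = 10 log₁₀(14.73) = 11.68 dB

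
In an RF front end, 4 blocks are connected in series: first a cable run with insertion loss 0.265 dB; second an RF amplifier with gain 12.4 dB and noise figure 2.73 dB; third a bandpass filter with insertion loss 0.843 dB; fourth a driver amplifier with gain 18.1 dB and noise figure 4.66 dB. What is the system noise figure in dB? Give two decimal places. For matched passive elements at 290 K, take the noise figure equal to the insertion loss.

3.32 dB

Convert to linear (a loss of L dB is a gain of −L dB): F_i = 10^(NF_i/10), G_i = 10^(G_i,dB/10)
  Stage 1: F_1 = 10^(0.265/10) = 1.063, G_1 = 10^(−0.265/10) = 0.9408
  Stage 2: F_2 = 10^(2.73/10) = 1.875, G_2 = 10^(12.4/10) = 17.38
  Stage 3: F_3 = 10^(0.843/10) = 1.214, G_3 = 10^(−0.843/10) = 0.8236
  Stage 4: F_4 = 10^(4.66/10) = 2.924, G_4 = 10^(18.1/10) = 64.57
Friis cascade:
  F = 1.063 + (1.875 − 1)/0.9408 + (1.214 − 1)/16.35 + (2.924 − 1)/13.46 = 2.149
NF = 10 log₁₀(2.149) = 3.32 dB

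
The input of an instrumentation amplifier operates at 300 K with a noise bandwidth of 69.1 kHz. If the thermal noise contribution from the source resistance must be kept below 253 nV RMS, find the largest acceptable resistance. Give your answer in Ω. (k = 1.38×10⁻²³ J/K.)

55.9 Ω

Johnson–Nyquist: V_n = √(4kTRB) ⇒ R = V_n² / (4kTB)
4kTB = 4 × 1.38×10⁻²³ × 300 × 6.91×10⁴ = 1.14×10⁻¹⁵
R = (2.53×10⁻⁷)² / 1.14×10⁻¹⁵ = 5.59×10¹ Ω = 55.9 Ω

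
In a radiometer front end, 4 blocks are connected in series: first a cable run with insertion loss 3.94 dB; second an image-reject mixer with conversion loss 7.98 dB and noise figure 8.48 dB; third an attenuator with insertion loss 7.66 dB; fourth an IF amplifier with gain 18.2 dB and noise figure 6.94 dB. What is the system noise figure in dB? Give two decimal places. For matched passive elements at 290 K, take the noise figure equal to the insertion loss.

Convert to linear (a loss of L dB is a gain of −L dB): F_i = 10^(NF_i/10), G_i = 10^(G_i,dB/10)
  Stage 1: F_1 = 10^(3.94/10) = 2.477, G_1 = 10^(−3.94/10) = 0.4036
  Stage 2: F_2 = 10^(8.48/10) = 7.047, G_2 = 10^(−7.98/10) = 0.1592
  Stage 3: F_3 = 10^(7.66/10) = 5.834, G_3 = 10^(−7.66/10) = 0.1714
  Stage 4: F_4 = 10^(6.94/10) = 4.943, G_4 = 10^(18.2/10) = 66.07
Friis cascade:
  F = 2.477 + (7.047 − 1)/0.4036 + (5.834 − 1)/0.06427 + (4.943 − 1)/0.01102 = 450.6
NF = 10 log₁₀(450.6) = 26.54 dB

26.54 dB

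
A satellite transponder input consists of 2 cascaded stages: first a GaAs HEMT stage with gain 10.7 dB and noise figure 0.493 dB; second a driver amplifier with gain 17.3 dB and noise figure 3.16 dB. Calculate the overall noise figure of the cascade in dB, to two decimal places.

0.83 dB

Convert to linear (a loss of L dB is a gain of −L dB): F_i = 10^(NF_i/10), G_i = 10^(G_i,dB/10)
  Stage 1: F_1 = 10^(0.493/10) = 1.120, G_1 = 10^(10.7/10) = 11.75
  Stage 2: F_2 = 10^(3.16/10) = 2.070, G_2 = 10^(17.3/10) = 53.70
Friis cascade:
  F = 1.120 + (2.070 − 1)/11.75 = 1.211
NF = 10 log₁₀(1.211) = 0.83 dB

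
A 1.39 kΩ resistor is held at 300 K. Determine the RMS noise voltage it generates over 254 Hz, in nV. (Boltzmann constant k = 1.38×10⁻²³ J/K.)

V_n = √(4kTRB)
4kTRB = 4 × 1.38×10⁻²³ × 300 × 1.39×10³ × 2.54×10² = 5.85×10⁻¹⁵ V²
V_n = √(5.85×10⁻¹⁵) = 7.65×10⁻⁸ V = 76.5 nV

76.5 nV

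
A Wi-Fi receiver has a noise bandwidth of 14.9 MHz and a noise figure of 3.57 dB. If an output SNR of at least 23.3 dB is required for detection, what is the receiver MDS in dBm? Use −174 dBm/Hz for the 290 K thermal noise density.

−75.4 dBm

Sensitivity = −174 + 10 log₁₀(B) + NF + SNR_min
= −174 + 71.73 + 3.57 + 23.3
= −75.40 dBm → −75.4 dBm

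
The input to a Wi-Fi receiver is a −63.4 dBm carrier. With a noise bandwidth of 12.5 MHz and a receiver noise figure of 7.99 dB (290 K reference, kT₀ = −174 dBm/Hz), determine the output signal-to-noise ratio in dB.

31.6 dB

Noise floor: N = −174 + 10 log₁₀(B) + NF
10 log₁₀(1.25×10⁷) = 70.97 dB
N = −174 + 70.97 + 7.99 = −95.04 dBm
SNR = P_sig − N = −63.4 − (−95.04) = 31.64 dB → 31.6 dB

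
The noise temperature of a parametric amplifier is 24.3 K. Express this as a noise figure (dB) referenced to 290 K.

0.349 dB

F = 1 + T_e/T₀ = 1 + 24.3/290 = 1.08379
NF = 10 log₁₀(1.08379) = 0.349 dB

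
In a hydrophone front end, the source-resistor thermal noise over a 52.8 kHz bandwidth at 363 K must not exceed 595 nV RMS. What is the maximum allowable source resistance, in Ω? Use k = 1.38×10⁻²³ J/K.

Johnson–Nyquist: V_n = √(4kTRB) ⇒ R = V_n² / (4kTB)
4kTB = 4 × 1.38×10⁻²³ × 363 × 5.28×10⁴ = 1.06×10⁻¹⁵
R = (5.95×10⁻⁷)² / 1.06×10⁻¹⁵ = 3.35×10² Ω = 335 Ω

335 Ω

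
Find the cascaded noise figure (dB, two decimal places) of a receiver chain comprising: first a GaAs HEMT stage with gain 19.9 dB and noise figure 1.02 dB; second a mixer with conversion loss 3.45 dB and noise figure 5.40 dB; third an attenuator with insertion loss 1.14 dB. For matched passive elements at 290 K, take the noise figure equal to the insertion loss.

1.13 dB

Convert to linear (a loss of L dB is a gain of −L dB): F_i = 10^(NF_i/10), G_i = 10^(G_i,dB/10)
  Stage 1: F_1 = 10^(1.02/10) = 1.265, G_1 = 10^(19.9/10) = 97.72
  Stage 2: F_2 = 10^(5.40/10) = 3.467, G_2 = 10^(−3.45/10) = 0.4519
  Stage 3: F_3 = 10^(1.14/10) = 1.300, G_3 = 10^(−1.14/10) = 0.7691
Friis cascade:
  F = 1.265 + (3.467 − 1)/97.72 + (1.300 − 1)/44.16 = 1.297
NF = 10 log₁₀(1.297) = 1.13 dB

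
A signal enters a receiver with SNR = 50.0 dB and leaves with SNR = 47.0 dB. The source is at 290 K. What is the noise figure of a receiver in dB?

NF (dB) = SNR_in(dB) − SNR_out(dB) when the source is at T₀
NF = 50.0 − 47.0 = 3.0 dB

3.0 dB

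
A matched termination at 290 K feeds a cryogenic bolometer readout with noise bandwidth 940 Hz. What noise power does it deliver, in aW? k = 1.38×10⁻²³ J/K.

3.76 aW

P_n = kTB = 1.38×10⁻²³ × 290 × 9.40×10² = 3.76×10⁻¹⁸ W = 3.76 aW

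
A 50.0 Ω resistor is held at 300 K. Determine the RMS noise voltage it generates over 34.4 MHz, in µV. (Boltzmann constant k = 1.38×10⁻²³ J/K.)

5.34 µV

V_n = √(4kTRB)
4kTRB = 4 × 1.38×10⁻²³ × 300 × 5.00×10¹ × 3.44×10⁷ = 2.85×10⁻¹¹ V²
V_n = √(2.85×10⁻¹¹) = 5.34×10⁻⁶ V = 5.34 µV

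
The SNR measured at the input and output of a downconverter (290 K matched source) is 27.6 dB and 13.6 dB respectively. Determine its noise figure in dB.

14.0 dB

NF (dB) = SNR_in(dB) − SNR_out(dB) when the source is at T₀
NF = 27.6 − 13.6 = 14.0 dB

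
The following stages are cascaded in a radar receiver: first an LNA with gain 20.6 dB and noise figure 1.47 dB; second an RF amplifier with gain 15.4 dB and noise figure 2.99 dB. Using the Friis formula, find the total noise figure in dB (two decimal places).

Convert to linear (a loss of L dB is a gain of −L dB): F_i = 10^(NF_i/10), G_i = 10^(G_i,dB/10)
  Stage 1: F_1 = 10^(1.47/10) = 1.403, G_1 = 10^(20.6/10) = 114.8
  Stage 2: F_2 = 10^(2.99/10) = 1.991, G_2 = 10^(15.4/10) = 34.67
Friis cascade:
  F = 1.403 + (1.991 − 1)/114.8 = 1.411
NF = 10 log₁₀(1.411) = 1.50 dB

1.50 dB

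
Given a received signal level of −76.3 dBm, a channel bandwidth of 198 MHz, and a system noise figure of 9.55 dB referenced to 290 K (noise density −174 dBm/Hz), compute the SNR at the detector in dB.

Noise floor: N = −174 + 10 log₁₀(B) + NF
10 log₁₀(1.98×10⁸) = 82.97 dB
N = −174 + 82.97 + 9.55 = −81.48 dBm
SNR = P_sig − N = −76.3 − (−81.48) = 5.18 dB → 5.2 dB

5.2 dB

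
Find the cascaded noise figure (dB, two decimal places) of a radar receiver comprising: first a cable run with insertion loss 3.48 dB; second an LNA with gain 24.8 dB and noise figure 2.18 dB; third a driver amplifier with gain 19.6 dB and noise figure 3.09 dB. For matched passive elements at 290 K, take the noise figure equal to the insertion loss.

Convert to linear (a loss of L dB is a gain of −L dB): F_i = 10^(NF_i/10), G_i = 10^(G_i,dB/10)
  Stage 1: F_1 = 10^(3.48/10) = 2.228, G_1 = 10^(−3.48/10) = 0.4487
  Stage 2: F_2 = 10^(2.18/10) = 1.652, G_2 = 10^(24.8/10) = 302.0
  Stage 3: F_3 = 10^(3.09/10) = 2.037, G_3 = 10^(19.6/10) = 91.20
Friis cascade:
  F = 2.228 + (1.652 − 1)/0.4487 + (2.037 − 1)/135.5 = 3.689
NF = 10 log₁₀(3.689) = 5.67 dB

5.67 dB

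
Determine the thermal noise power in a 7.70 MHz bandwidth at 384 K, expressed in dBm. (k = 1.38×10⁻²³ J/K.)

P_n = kTB = 1.38×10⁻²³ × 384 × 7.70×10⁶ = 4.08×10⁻¹⁴ W
In dBm: 10 log₁₀(4.08×10⁻¹⁴ / 10⁻³) = −103.9 dBm

−103.9 dBm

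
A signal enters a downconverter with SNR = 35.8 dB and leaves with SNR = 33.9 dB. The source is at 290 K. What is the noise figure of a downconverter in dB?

1.9 dB

NF (dB) = SNR_in(dB) − SNR_out(dB) when the source is at T₀
NF = 35.8 − 33.9 = 1.9 dB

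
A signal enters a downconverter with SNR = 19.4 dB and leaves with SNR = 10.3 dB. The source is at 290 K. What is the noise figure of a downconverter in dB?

9.1 dB

NF (dB) = SNR_in(dB) − SNR_out(dB) when the source is at T₀
NF = 19.4 − 10.3 = 9.1 dB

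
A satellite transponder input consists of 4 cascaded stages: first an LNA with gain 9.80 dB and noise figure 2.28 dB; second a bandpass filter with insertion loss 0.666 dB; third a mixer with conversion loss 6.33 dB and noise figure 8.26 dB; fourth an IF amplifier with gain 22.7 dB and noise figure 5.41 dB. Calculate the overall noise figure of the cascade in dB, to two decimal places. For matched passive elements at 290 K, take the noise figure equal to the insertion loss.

5.68 dB

Convert to linear (a loss of L dB is a gain of −L dB): F_i = 10^(NF_i/10), G_i = 10^(G_i,dB/10)
  Stage 1: F_1 = 10^(2.28/10) = 1.690, G_1 = 10^(9.80/10) = 9.550
  Stage 2: F_2 = 10^(0.666/10) = 1.166, G_2 = 10^(−0.666/10) = 0.8578
  Stage 3: F_3 = 10^(8.26/10) = 6.699, G_3 = 10^(−6.33/10) = 0.2328
  Stage 4: F_4 = 10^(5.41/10) = 3.475, G_4 = 10^(22.7/10) = 186.2
Friis cascade:
  F = 1.690 + (1.166 − 1)/9.550 + (6.699 − 1)/8.192 + (3.475 − 1)/1.907 = 3.701
NF = 10 log₁₀(3.701) = 5.68 dB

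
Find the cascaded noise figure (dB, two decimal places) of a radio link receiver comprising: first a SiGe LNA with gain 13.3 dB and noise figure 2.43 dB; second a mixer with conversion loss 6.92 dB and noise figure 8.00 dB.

3.01 dB

Convert to linear (a loss of L dB is a gain of −L dB): F_i = 10^(NF_i/10), G_i = 10^(G_i,dB/10)
  Stage 1: F_1 = 10^(2.43/10) = 1.750, G_1 = 10^(13.3/10) = 21.38
  Stage 2: F_2 = 10^(8.00/10) = 6.310, G_2 = 10^(−6.92/10) = 0.2032
Friis cascade:
  F = 1.750 + (6.310 − 1)/21.38 = 1.998
NF = 10 log₁₀(1.998) = 3.01 dB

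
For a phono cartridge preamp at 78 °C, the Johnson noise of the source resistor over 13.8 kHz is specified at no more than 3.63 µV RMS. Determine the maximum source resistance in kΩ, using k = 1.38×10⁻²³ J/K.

49.3 kΩ

T = 78 °C + 273.15 = 351.15 K
Johnson–Nyquist: V_n = √(4kTRB) ⇒ R = V_n² / (4kTB)
4kTB = 4 × 1.38×10⁻²³ × 351.15 × 1.38×10⁴ = 2.67×10⁻¹⁶
R = (3.63×10⁻⁶)² / 2.67×10⁻¹⁶ = 4.93×10⁴ Ω = 49.3 kΩ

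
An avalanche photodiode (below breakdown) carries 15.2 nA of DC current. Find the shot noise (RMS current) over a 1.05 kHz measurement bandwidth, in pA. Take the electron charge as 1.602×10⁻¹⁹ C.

2.26 pA

I_n = √(2qI·B)
2qI·B = 2 × 1.602×10⁻¹⁹ × 1.52×10⁻⁸ × 1.05×10³ = 5.11×10⁻²⁴ A²
I_n = √(5.11×10⁻²⁴) = 2.26×10⁻¹² A = 2.26 pA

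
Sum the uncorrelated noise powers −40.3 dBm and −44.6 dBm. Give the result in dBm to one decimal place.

Convert to linear, add, convert back:
P₁ = 9.33×10⁻⁸ W, P₂ = 3.47×10⁻⁸ W
P_tot = 1.28×10⁻⁷ W → 10 log₁₀(P_tot / 10⁻³) = −38.9 dBm

−38.9 dBm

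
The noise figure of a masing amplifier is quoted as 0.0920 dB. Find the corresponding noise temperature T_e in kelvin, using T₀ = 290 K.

6.21 K

F = 10^(0.0920/10) = 1.02141
T_e = (F − 1)·T₀ = (1.02141 − 1) × 290 = 6.21 K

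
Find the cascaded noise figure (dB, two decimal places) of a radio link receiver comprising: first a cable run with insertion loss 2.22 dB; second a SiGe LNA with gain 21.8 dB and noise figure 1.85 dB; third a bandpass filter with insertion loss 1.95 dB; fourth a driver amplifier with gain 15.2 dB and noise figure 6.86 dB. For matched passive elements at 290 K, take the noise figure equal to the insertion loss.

4.19 dB

Convert to linear (a loss of L dB is a gain of −L dB): F_i = 10^(NF_i/10), G_i = 10^(G_i,dB/10)
  Stage 1: F_1 = 10^(2.22/10) = 1.667, G_1 = 10^(−2.22/10) = 0.5998
  Stage 2: F_2 = 10^(1.85/10) = 1.531, G_2 = 10^(21.8/10) = 151.4
  Stage 3: F_3 = 10^(1.95/10) = 1.567, G_3 = 10^(−1.95/10) = 0.6383
  Stage 4: F_4 = 10^(6.86/10) = 4.853, G_4 = 10^(15.2/10) = 33.11
Friis cascade:
  F = 1.667 + (1.531 − 1)/0.5998 + (1.567 − 1)/90.78 + (4.853 − 1)/57.94 = 2.625
NF = 10 log₁₀(2.625) = 4.19 dB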